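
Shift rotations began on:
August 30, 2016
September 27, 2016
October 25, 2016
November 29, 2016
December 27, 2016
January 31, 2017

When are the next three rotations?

February 28, 2017; March 28, 2017; April 25, 2017

Every date is a Tuesday; gaps 28, 28, 35, 28, 35 days.
Each is the last Tuesday of its month (at least one falls on the 29th or later, ruling out '4th Tuesday').
Last Tuesday of February 2017: February 28, 2017.
March 2017 ends with Tuesday March 28, 2017.
Last Tuesday of April 2017: April 25, 2017.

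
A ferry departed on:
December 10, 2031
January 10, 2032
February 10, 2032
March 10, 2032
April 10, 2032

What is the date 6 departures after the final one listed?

October 10, 2032

The day-of-month is always 10 (31, 31, 29, 31 days between events).
So this recurs on the 10th of each month.
May 2032: May 10, 2032.
June 2032: June 10, 2032.
Next: July 2032 → July 10, 2032.
Next: August 2032 → August 10, 2032.
September 2032: September 10, 2032.
October 2032: October 10, 2032.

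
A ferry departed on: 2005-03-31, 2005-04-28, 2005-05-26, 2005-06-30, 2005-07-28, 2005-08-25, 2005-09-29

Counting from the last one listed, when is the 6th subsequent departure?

2006-03-30

Every date is a Thursday; gaps 28, 28, 35, 28, 28, 35 days.
Each is the last Thursday of its month (at least one falls on the 29th or later, ruling out '4th Thursday').
October 2005 ends with Thursday 2005-10-27.
Last Thursday of November 2005: 2005-11-24.
Last Thursday of December 2005: 2005-12-29.
January 2006 ends with Thursday 2006-01-26.
February 2006 ends with Thursday 2006-02-23.
Last Thursday of March 2006: 2006-03-30.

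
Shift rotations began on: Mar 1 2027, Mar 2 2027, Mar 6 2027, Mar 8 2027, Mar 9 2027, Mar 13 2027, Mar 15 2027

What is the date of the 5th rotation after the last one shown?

Gaps: 1, 4, 2, 1, 4, 2 days — not constant, but cyclic with period 3.
The events fall on every Monday, Tuesday and Saturday.
Next Tuesday: Mar 16 2027.
The following Saturday is Mar 20 2027.
The following Monday is Mar 22 2027.
The following Tuesday is Mar 23 2027.
Next Saturday: Mar 27 2027.

Mar 27 2027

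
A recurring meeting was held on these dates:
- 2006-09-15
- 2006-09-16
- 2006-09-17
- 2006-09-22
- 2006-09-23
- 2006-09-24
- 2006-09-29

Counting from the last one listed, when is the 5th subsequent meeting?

Every event lands on a Friday or Saturday or Sunday (gaps cycle 1, 1, 5, 1, 1, 5).
So the schedule is: every Friday, Saturday and Sunday.
The following Saturday is 2006-09-30.
The following Sunday is 2006-10-01.
The following Friday is 2006-10-06.
Next Saturday: 2006-10-07.
The following Sunday is 2006-10-08.

2006-10-08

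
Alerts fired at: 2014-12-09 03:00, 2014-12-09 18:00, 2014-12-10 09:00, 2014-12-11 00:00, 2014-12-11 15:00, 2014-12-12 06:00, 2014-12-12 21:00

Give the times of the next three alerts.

2014-12-13 12:00, 2014-12-14 03:00, 2014-12-14 18:00

Gaps: 15, 15, 15, 15, 15, 15 hours — each event is 15 hours after the previous one.
2014-12-12 21:00 + 15 h = 2014-12-13 12:00.
2014-12-13 12:00 + 15 h = 2014-12-14 03:00.
2014-12-14 03:00 + 15 h = 2014-12-14 18:00.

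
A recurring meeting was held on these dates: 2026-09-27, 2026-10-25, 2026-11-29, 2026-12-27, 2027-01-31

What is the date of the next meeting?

These are Sundays with 28, 35, 28, 35-day gaps.
Each is the final Sunday of its month — 2026-11-29 is past the 28th, so '4th Sunday' doesn't fit.
Last Sunday of February 2027: 2027-02-28.

2027-02-28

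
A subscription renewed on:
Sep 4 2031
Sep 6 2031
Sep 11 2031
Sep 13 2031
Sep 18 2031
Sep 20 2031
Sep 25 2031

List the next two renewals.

The gap pattern 2, 5, 2, 5, 2, 5 repeats every 2 events.
These are the Thursdays and Saturdays of each week.
The following Saturday is Sep 27 2031.
The following Thursday is Oct 2 2031.

Sep 27 2031, Oct 2 2031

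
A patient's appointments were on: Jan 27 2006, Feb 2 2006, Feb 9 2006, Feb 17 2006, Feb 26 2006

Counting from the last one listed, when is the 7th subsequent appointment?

May 28 2006

Gaps: 6, 7, 8, 9 days — each gap is 1 larger than the previous one.
Next gap: 10 days. Feb 26 2006 + 10 days = Mar 8 2006.
Next gap: 11 days. Mar 8 2006 + 11 days = Mar 19 2006.
Next gap: 12 days. Mar 19 2006 + 12 days = Mar 31 2006.
Next gap: 13 days. Mar 31 2006 + 13 days = Apr 13 2006.
Next gap: 14 days. Apr 13 2006 + 14 days = Apr 27 2006.
Next gap: 15 days. Apr 27 2006 + 15 days = May 12 2006.
Next gap: 16 days. May 12 2006 + 16 days = May 28 2006.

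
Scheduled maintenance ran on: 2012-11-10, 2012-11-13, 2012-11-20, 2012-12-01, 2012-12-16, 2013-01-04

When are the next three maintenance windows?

2013-01-27, 2013-02-23, 2013-03-26

The spacing grows by 4 each time: 3, 7, 11, 15, 19 days.
Next gap: 23 days. 2013-01-04 + 23 days = 2013-01-27.
Next gap: 27 days. 2013-01-27 + 27 days = 2013-02-23.
Next gap: 31 days. 2013-02-23 + 31 days = 2013-03-26.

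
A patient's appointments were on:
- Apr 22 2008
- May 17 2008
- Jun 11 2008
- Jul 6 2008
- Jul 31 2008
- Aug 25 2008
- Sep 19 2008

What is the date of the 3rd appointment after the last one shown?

Gaps between consecutive events: 25, 25, 25, 25, 25, 25 days — a constant 25-day interval.
Sep 19 2008 + 25 days = Oct 14 2008.
Oct 14 2008 + 25 days = Nov 8 2008.
Nov 8 2008 + 25 days = Dec 3 2008.

Dec 3 2008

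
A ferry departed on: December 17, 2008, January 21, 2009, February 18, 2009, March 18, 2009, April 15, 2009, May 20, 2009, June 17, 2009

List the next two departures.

All dates are Wednesdays, 35, 28, 28, 28, 35, 28 days apart.
Specifically, the 3rd Wednesday of each month.
July 2009 — 3rd Wednesday is July 15, 2009.
3rd Wednesday of August 2009: August 19, 2009.

July 15, 2009; August 19, 2009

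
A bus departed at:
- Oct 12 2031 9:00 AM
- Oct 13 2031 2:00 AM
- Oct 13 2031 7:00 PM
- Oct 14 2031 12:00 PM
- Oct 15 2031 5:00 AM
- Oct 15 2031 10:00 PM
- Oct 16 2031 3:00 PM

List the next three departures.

Oct 17 2031 8:00 AM, Oct 18 2031 1:00 AM, Oct 18 2031 6:00 PM

Spacing: 17, 17, 17, 17, 17, 17 h — constant 17 h.
Oct 16 2031 3:00 PM + 17 h = Oct 17 2031 8:00 AM.
Oct 17 2031 8:00 AM + 17 h = Oct 18 2031 1:00 AM.
Oct 18 2031 1:00 AM + 17 h = Oct 18 2031 6:00 PM.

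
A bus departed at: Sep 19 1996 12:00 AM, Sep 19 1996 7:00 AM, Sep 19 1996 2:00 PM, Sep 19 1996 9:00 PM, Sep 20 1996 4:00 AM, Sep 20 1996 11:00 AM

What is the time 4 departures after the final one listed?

Sep 21 1996 3:00 PM

Gaps: 7, 7, 7, 7, 7 hours — each event is 7 hours after the previous one.
Sep 20 1996 11:00 AM + 7 h = Sep 20 1996 6:00 PM.
Sep 20 1996 6:00 PM + 7 h = Sep 21 1996 1:00 AM.
Sep 21 1996 1:00 AM + 7 h = Sep 21 1996 8:00 AM.
Sep 21 1996 8:00 AM + 7 h = Sep 21 1996 3:00 PM.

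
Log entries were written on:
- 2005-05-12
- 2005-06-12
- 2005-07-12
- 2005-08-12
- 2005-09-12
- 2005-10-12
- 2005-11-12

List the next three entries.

2005-12-12, 2006-01-12, 2006-02-12

Each date is the 12th; the gaps (31, 30, 31, 31, 30, 31) track the month lengths.
The rule is the 12th of each month.
December 2005: 2005-12-12.
Next: January 2006 → 2006-01-12.
February 2006: 2006-02-12.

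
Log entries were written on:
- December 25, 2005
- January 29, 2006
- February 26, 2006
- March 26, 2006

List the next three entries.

April 30, 2006; May 28, 2006; June 25, 2006

All Sundays; the gaps (35, 28, 28) vary with month length.
This is the last Sunday of each month.
Last Sunday of April 2006: April 30, 2006.
Last Sunday of May 2006: May 28, 2006.
June 2006 ends with Sunday June 25, 2006.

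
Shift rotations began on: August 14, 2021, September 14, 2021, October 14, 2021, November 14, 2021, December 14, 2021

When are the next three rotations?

Gaps: 31, 30, 31, 30 days — not constant. Every event is on the 14th of the month.
Pattern: the 14th of each month.
January 2022: January 14, 2022.
Next: February 2022 → February 14, 2022.
Next: March 2022 → March 14, 2022.

January 14, 2022; February 14, 2022; March 14, 2022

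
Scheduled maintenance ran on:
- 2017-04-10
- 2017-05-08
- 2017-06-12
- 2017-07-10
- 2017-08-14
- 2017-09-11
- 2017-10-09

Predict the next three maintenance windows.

2017-11-13, 2017-12-11, 2018-01-08

Gaps: 28, 35, 28, 35, 28, 28 days — a mix of 28 and 35. Every date is a Monday.
Each is the 2nd Monday of its month.
November 2017 — 2nd Monday is 2017-11-13.
December 2017 — 2nd Monday is 2017-12-11.
2nd Monday of January 2018: 2018-01-08.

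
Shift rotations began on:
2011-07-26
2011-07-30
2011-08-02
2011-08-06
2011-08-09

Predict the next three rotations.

2011-08-13, 2011-08-16, 2011-08-20

The gap pattern 4, 3, 4, 3 repeats every 2 events.
These are the Tuesdays and Saturdays of each week.
Next Saturday: 2011-08-13.
The following Tuesday is 2011-08-16.
Next Saturday: 2011-08-20.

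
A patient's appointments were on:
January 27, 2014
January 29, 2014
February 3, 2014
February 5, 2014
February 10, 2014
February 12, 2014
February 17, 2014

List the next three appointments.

February 19, 2014; February 24, 2014; February 26, 2014

Gaps: 2, 5, 2, 5, 2, 5 days — not constant, but cyclic with period 2.
The events fall on every Monday and Wednesday.
The following Wednesday is February 19, 2014.
Next Monday: February 24, 2014.
Next Wednesday: February 26, 2014.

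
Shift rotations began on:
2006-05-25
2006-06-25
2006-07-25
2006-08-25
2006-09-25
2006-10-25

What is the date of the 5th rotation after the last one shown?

2007-03-25

Each date is the 25th; the gaps (31, 30, 31, 31, 30) track the month lengths.
The rule is the 25th of each month.
Next: November 2006 → 2006-11-25.
December 2006: 2006-12-25.
Next: January 2007 → 2007-01-25.
Next: February 2007 → 2007-02-25.
Next: March 2007 → 2007-03-25.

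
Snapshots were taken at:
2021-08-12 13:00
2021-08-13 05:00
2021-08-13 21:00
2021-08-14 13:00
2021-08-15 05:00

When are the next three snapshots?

Spacing: 16, 16, 16, 16 h — constant 16 h.
2021-08-15 05:00 + 16 h = 2021-08-15 21:00.
2021-08-15 21:00 + 16 h = 2021-08-16 13:00.
2021-08-16 13:00 + 16 h = 2021-08-17 05:00.

2021-08-15 21:00, 2021-08-16 13:00, 2021-08-17 05:00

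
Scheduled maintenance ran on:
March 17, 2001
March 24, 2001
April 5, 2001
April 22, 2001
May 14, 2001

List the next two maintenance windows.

June 10, 2001; July 12, 2001

Intervals are 7, 12, 17, 22 days — an arithmetic progression with common difference 5.
Next gap: 27 days. May 14, 2001 + 27 days = June 10, 2001.
Next gap: 32 days. June 10, 2001 + 32 days = July 12, 2001.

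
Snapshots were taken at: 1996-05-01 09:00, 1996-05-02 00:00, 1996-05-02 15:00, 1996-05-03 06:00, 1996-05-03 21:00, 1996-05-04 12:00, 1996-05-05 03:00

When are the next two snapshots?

1996-05-05 18:00, 1996-05-06 09:00

The interval is a steady 15 hours (15, 15, 15, 15, 15, 15).
1996-05-05 03:00 + 15 h = 1996-05-05 18:00.
1996-05-05 18:00 + 15 h = 1996-05-06 09:00.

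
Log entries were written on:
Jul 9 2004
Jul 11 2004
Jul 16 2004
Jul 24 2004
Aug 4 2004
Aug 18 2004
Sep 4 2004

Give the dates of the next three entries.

Sep 24 2004, Oct 17 2004, Nov 12 2004

Intervals are 2, 5, 8, 11, 14, 17 days — an arithmetic progression with common difference 3.
Next gap: 20 days. Sep 4 2004 + 20 days = Sep 24 2004.
Next gap: 23 days. Sep 24 2004 + 23 days = Oct 17 2004.
Next gap: 26 days. Oct 17 2004 + 26 days = Nov 12 2004.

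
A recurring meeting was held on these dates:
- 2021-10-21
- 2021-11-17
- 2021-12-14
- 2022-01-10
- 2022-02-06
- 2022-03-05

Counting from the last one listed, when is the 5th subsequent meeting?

2022-07-18

The spacing is 27, 27, 27, 27, 27 days — always 27 days.
2022-03-05 + 27 days = 2022-04-01.
2022-04-01 + 27 days = 2022-04-28.
2022-04-28 + 27 days = 2022-05-25.
2022-05-25 + 27 days = 2022-06-21.
2022-06-21 + 27 days = 2022-07-18.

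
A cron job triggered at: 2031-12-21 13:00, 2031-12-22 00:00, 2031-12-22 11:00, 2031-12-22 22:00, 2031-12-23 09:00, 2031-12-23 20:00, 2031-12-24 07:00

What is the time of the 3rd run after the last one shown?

The interval is a steady 11 hours (11, 11, 11, 11, 11, 11).
2031-12-24 07:00 + 11 h = 2031-12-24 18:00.
2031-12-24 18:00 + 11 h = 2031-12-25 05:00.
2031-12-25 05:00 + 11 h = 2031-12-25 16:00.

2031-12-25 16:00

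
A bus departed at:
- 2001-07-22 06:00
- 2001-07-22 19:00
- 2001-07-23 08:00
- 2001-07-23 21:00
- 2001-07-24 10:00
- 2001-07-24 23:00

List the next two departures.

Spacing: 13, 13, 13, 13, 13 h — constant 13 h.
2001-07-24 23:00 + 13 h = 2001-07-25 12:00.
2001-07-25 12:00 + 13 h = 2001-07-26 01:00.

2001-07-25 12:00, 2001-07-26 01:00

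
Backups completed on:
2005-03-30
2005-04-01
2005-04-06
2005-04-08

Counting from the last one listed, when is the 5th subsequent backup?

2005-04-27

The gap pattern 2, 5, 2 repeats every 2 events.
These are the Wednesdays and Fridays of each week.
The following Wednesday is 2005-04-13.
Next Friday: 2005-04-15.
Next Wednesday: 2005-04-20.
Next Friday: 2005-04-22.
The following Wednesday is 2005-04-27.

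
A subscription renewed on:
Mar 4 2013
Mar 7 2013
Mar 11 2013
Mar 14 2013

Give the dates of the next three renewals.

Gaps: 3, 4, 3 days — not constant, but cyclic with period 2.
The events fall on every Monday and Thursday.
Next Monday: Mar 18 2013.
Next Thursday: Mar 21 2013.
Next Monday: Mar 25 2013.

Mar 18 2013, Mar 21 2013, Mar 25 2013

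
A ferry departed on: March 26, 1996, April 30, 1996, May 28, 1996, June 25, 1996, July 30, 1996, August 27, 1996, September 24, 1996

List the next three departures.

October 29, 1996; November 26, 1996; December 31, 1996

Every date is a Tuesday; gaps 35, 28, 28, 35, 28, 28 days.
Each is the last Tuesday of its month (at least one falls on the 29th or later, ruling out '4th Tuesday').
Last Tuesday of October 1996: October 29, 1996.
November 1996 ends with Tuesday November 26, 1996.
Last Tuesday of December 1996: December 31, 1996.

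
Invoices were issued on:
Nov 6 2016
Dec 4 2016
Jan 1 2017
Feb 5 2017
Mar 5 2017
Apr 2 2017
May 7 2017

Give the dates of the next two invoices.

Jun 4 2017, Jul 2 2017

Gaps: 28, 28, 35, 28, 28, 35 days — a mix of 28 and 35. Every date is a Sunday.
Each is the 1st Sunday of its month.
1st Sunday of June 2017: Jun 4 2017.
July 2017 — 1st Sunday is Jul 2 2017.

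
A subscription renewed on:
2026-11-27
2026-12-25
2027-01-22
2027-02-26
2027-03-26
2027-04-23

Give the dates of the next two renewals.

2027-05-28, 2027-06-25

These are Fridays at 28- or 35-day spacing (28, 28, 35, 28, 28).
The pattern: 4th Friday of the month.
May 2027 — 4th Friday is 2027-05-28.
June 2027 — 4th Friday is 2027-06-25.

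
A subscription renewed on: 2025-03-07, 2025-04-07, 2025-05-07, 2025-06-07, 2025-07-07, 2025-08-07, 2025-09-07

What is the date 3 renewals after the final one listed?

2025-12-07

Gaps: 31, 30, 31, 30, 31, 31 days — not constant. Every event is on the 7th of the month.
Pattern: the 7th of each month.
October 2025: 2025-10-07.
Next: November 2025 → 2025-11-07.
December 2025: 2025-12-07.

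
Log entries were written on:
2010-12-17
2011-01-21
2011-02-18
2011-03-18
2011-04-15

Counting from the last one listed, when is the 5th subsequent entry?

Gaps: 35, 28, 28, 28 days — a mix of 28 and 35. Every date is a Friday.
Each is the 3rd Friday of its month.
May 2011 — 3rd Friday is 2011-05-20.
June 2011 — 3rd Friday is 2011-06-17.
3rd Friday of July 2011: 2011-07-15.
August 2011 — 3rd Friday is 2011-08-19.
September 2011 — 3rd Friday is 2011-09-16.

2011-09-16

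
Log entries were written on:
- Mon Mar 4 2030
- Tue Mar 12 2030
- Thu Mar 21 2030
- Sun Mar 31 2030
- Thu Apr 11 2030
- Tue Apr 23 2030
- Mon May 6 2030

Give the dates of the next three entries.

Mon May 20 2030, Tue Jun 4 2030, Thu Jun 20 2030

Intervals are 8, 9, 10, 11, 12, 13 days — an arithmetic progression with common difference 1.
Next gap: 14 days. Mon May 6 2030 + 14 days = Mon May 20 2030.
Next gap: 15 days. Mon May 20 2030 + 15 days = Tue Jun 4 2030.
Next gap: 16 days. Tue Jun 4 2030 + 16 days = Thu Jun 20 2030.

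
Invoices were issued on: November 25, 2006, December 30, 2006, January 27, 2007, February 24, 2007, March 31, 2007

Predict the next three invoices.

All Saturdays; the gaps (35, 28, 28, 35) vary with month length.
This is the last Saturday of each month.
April 2007 ends with Saturday April 28, 2007.
Last Saturday of May 2007: May 26, 2007.
Last Saturday of June 2007: June 30, 2007.

April 28, 2007; May 26, 2007; June 30, 2007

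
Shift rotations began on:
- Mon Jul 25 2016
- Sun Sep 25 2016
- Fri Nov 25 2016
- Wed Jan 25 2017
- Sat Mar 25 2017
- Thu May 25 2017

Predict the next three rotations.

Gaps: 62, 61, 61, 59, 61 days — not constant. Every event is on the 25th of the month.
Pattern: the 25th of every 2 months.
Next: July 2017 → Tue Jul 25 2017.
September 2017: Mon Sep 25 2017.
Next: November 2017 → Sat Nov 25 2017.

Tue Jul 25 2017, Mon Sep 25 2017, Sat Nov 25 2017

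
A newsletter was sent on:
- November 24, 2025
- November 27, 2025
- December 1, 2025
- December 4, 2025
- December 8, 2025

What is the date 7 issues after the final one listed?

January 1, 2026

Gaps: 3, 4, 3, 4 days — not constant, but cyclic with period 2.
The events fall on every Monday and Thursday.
The following Thursday is December 11, 2025.
Next Monday: December 15, 2025.
The following Thursday is December 18, 2025.
Next Monday: December 22, 2025.
Next Thursday: December 25, 2025.
Next Monday: December 29, 2025.
Next Thursday: January 1, 2026.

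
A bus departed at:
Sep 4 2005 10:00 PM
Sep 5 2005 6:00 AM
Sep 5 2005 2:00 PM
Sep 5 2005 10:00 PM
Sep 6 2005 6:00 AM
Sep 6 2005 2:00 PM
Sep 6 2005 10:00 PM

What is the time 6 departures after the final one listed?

Spacing: 8, 8, 8, 8, 8, 8 h — constant 8 h.
Sep 6 2005 10:00 PM + 8 h = Sep 7 2005 6:00 AM.
Sep 7 2005 6:00 AM + 8 h = Sep 7 2005 2:00 PM.
Sep 7 2005 2:00 PM + 8 h = Sep 7 2005 10:00 PM.
Sep 7 2005 10:00 PM + 8 h = Sep 8 2005 6:00 AM.
Sep 8 2005 6:00 AM + 8 h = Sep 8 2005 2:00 PM.
Sep 8 2005 2:00 PM + 8 h = Sep 8 2005 10:00 PM.

Sep 8 2005 10:00 PM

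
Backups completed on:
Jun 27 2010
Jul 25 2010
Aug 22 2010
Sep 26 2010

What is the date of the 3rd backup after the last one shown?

Dec 26 2010

All dates are Sundays, 28, 28, 35 days apart.
Specifically, the 4th Sunday of each month.
October 2010 — 4th Sunday is Oct 24 2010.
4th Sunday of November 2010: Nov 28 2010.
December 2010 — 4th Sunday is Dec 26 2010.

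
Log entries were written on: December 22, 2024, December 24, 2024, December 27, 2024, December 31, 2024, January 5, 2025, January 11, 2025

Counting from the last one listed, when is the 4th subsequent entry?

February 14, 2025

Gaps: 2, 3, 4, 5, 6 days — each gap is 1 larger than the previous one.
Next gap: 7 days. January 11, 2025 + 7 days = January 18, 2025.
Next gap: 8 days. January 18, 2025 + 8 days = January 26, 2025.
Next gap: 9 days. January 26, 2025 + 9 days = February 4, 2025.
Next gap: 10 days. February 4, 2025 + 10 days = February 14, 2025.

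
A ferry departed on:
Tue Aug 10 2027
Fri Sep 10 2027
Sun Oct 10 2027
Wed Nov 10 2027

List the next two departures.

Fri Dec 10 2027, Mon Jan 10 2028

Gaps: 31, 30, 31 days — not constant. Every event is on the 10th of the month.
Pattern: the 10th of each month.
Next: December 2027 → Fri Dec 10 2027.
Next: January 2028 → Mon Jan 10 2028.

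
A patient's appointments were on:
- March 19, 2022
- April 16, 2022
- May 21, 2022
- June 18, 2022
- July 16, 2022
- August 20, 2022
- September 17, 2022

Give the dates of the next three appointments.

October 15, 2022; November 19, 2022; December 17, 2022

All dates are Saturdays, 28, 35, 28, 28, 35, 28 days apart.
Specifically, the 3rd Saturday of each month.
October 2022 — 3rd Saturday is October 15, 2022.
3rd Saturday of November 2022: November 19, 2022.
3rd Saturday of December 2022: December 17, 2022.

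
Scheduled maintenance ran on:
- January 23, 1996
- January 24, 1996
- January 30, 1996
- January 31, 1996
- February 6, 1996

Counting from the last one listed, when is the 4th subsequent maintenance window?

February 20, 1996

Gaps: 1, 6, 1, 6 days — not constant, but cyclic with period 2.
The events fall on every Tuesday and Wednesday.
The following Wednesday is February 7, 1996.
Next Tuesday: February 13, 1996.
The following Wednesday is February 14, 1996.
Next Tuesday: February 20, 1996.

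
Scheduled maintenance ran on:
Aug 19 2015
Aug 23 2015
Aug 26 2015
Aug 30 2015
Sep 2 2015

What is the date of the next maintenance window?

Sep 6 2015

Every event lands on a Wednesday or Sunday (gaps cycle 4, 3, 4, 3).
So the schedule is: every Wednesday and Sunday.
The following Sunday is Sep 6 2015.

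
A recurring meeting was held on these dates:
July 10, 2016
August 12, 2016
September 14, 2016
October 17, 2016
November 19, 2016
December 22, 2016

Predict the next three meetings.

January 24, 2017; February 26, 2017; March 31, 2017

Every event comes 33 days after the last (33, 33, 33, 33, 33).
December 22, 2016 + 33 days = January 24, 2017.
January 24, 2017 + 33 days = February 26, 2017.
February 26, 2017 + 33 days = March 31, 2017.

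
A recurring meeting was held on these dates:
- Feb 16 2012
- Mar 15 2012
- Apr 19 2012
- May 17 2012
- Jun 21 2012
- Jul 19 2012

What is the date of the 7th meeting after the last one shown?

Gaps: 28, 35, 28, 35, 28 days — a mix of 28 and 35. Every date is a Thursday.
Each is the 3rd Thursday of its month.
3rd Thursday of August 2012: Aug 16 2012.
3rd Thursday of September 2012: Sep 20 2012.
3rd Thursday of October 2012: Oct 18 2012.
November 2012 — 3rd Thursday is Nov 15 2012.
December 2012 — 3rd Thursday is Dec 20 2012.
January 2013 — 3rd Thursday is Jan 17 2013.
February 2013 — 3rd Thursday is Feb 21 2013.

Feb 21 2013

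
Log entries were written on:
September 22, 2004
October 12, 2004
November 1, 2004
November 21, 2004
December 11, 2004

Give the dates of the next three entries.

December 31, 2004; January 20, 2005; February 9, 2005

Gaps between consecutive events: 20, 20, 20, 20 days — a constant 20-day interval.
December 11, 2004 + 20 days = December 31, 2004.
December 31, 2004 + 20 days = January 20, 2005.
January 20, 2005 + 20 days = February 9, 2005.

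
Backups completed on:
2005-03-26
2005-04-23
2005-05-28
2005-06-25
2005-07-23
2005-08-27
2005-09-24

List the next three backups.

2005-10-22, 2005-11-26, 2005-12-24

All dates are Saturdays, 28, 35, 28, 28, 35, 28 days apart.
Specifically, the 4th Saturday of each month.
4th Saturday of October 2005: 2005-10-22.
November 2005 — 4th Saturday is 2005-11-26.
December 2005 — 4th Saturday is 2005-12-24.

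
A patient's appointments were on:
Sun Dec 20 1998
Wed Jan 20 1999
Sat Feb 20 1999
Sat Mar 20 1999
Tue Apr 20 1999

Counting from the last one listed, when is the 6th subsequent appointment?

Each date is the 20th; the gaps (31, 31, 28, 31) track the month lengths.
The rule is the 20th of each month.
Next: May 1999 → Thu May 20 1999.
Next: June 1999 → Sun Jun 20 1999.
Next: July 1999 → Tue Jul 20 1999.
Next: August 1999 → Fri Aug 20 1999.
Next: September 1999 → Mon Sep 20 1999.
Next: October 1999 → Wed Oct 20 1999.

Wed Oct 20 1999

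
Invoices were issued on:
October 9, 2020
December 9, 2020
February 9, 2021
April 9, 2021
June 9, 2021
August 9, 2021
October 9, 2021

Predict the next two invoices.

The day-of-month is always 9 (61, 62, 59, 61, 61, 61 days between events).
So this recurs on the 9th of every 2 months.
December 2021: December 9, 2021.
February 2022: February 9, 2022.

December 9, 2021; February 9, 2022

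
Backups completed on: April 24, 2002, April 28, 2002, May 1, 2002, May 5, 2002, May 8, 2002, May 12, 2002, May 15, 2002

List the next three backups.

Gaps: 4, 3, 4, 3, 4, 3 days — not constant, but cyclic with period 2.
The events fall on every Wednesday and Sunday.
Next Sunday: May 19, 2002.
Next Wednesday: May 22, 2002.
Next Sunday: May 26, 2002.

May 19, 2002; May 22, 2002; May 26, 2002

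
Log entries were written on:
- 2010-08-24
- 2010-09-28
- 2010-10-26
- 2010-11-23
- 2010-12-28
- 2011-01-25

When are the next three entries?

All dates are Tuesdays, 35, 28, 28, 35, 28 days apart.
Specifically, the 4th Tuesday of each month.
4th Tuesday of February 2011: 2011-02-22.
4th Tuesday of March 2011: 2011-03-22.
4th Tuesday of April 2011: 2011-04-26.

2011-02-22, 2011-03-22, 2011-04-26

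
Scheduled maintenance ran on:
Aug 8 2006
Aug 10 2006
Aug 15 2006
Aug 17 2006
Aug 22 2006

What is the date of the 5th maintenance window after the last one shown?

Gaps: 2, 5, 2, 5 days — not constant, but cyclic with period 2.
The events fall on every Tuesday and Thursday.
The following Thursday is Aug 24 2006.
The following Tuesday is Aug 29 2006.
Next Thursday: Aug 31 2006.
Next Tuesday: Sep 5 2006.
The following Thursday is Sep 7 2006.

Sep 7 2006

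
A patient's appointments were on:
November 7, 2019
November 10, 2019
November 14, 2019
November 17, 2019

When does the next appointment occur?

The gap pattern 3, 4, 3 repeats every 2 events.
These are the Thursdays and Sundays of each week.
The following Thursday is November 21, 2019.

November 21, 2019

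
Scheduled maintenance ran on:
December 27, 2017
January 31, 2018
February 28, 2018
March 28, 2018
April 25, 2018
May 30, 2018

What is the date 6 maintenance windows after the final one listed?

Every date is a Wednesday; gaps 35, 28, 28, 28, 35 days.
Each is the last Wednesday of its month (at least one falls on the 29th or later, ruling out '4th Wednesday').
June 2018 ends with Wednesday June 27, 2018.
July 2018 ends with Wednesday July 25, 2018.
Last Wednesday of August 2018: August 29, 2018.
Last Wednesday of September 2018: September 26, 2018.
October 2018 ends with Wednesday October 31, 2018.
November 2018 ends with Wednesday November 28, 2018.

November 28, 2018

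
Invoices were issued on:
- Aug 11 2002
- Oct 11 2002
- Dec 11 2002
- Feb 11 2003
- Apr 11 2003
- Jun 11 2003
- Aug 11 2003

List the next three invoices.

Oct 11 2003, Dec 11 2003, Feb 11 2004

Gaps: 61, 61, 62, 59, 61, 61 days — not constant. Every event is on the 11th of the month.
Pattern: the 11th of every 2 months.
Next: October 2003 → Oct 11 2003.
December 2003: Dec 11 2003.
Next: February 2004 → Feb 11 2004.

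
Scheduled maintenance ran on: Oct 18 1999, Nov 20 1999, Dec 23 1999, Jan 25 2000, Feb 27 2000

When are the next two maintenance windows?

The spacing is 33, 33, 33, 33 days — always 33 days.
Feb 27 2000 + 33 days = Mar 31 2000.
Mar 31 2000 + 33 days = May 3 2000.

Mar 31 2000, May 3 2000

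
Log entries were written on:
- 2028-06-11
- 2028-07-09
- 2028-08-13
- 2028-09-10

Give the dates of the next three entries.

2028-10-08, 2028-11-12, 2028-12-10

These are Sundays at 28- or 35-day spacing (28, 35, 28).
The pattern: 2nd Sunday of the month.
October 2028 — 2nd Sunday is 2028-10-08.
November 2028 — 2nd Sunday is 2028-11-12.
December 2028 — 2nd Sunday is 2028-12-10.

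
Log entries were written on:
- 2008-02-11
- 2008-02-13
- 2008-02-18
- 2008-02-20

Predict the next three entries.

2008-02-25, 2008-02-27, 2008-03-03

Gaps: 2, 5, 2 days — not constant, but cyclic with period 2.
The events fall on every Monday and Wednesday.
Next Monday: 2008-02-25.
The following Wednesday is 2008-02-27.
Next Monday: 2008-03-03.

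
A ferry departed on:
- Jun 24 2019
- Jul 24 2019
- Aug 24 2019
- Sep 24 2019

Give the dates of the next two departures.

Each date is the 24th; the gaps (30, 31, 31) track the month lengths.
The rule is the 24th of each month.
Next: October 2019 → Oct 24 2019.
November 2019: Nov 24 2019.

Oct 24 2019, Nov 24 2019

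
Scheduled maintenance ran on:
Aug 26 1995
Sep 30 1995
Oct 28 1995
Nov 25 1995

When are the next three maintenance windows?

All Saturdays; the gaps (35, 28, 28) vary with month length.
This is the last Saturday of each month.
December 1995 ends with Saturday Dec 30 1995.
January 1996 ends with Saturday Jan 27 1996.
February 1996 ends with Saturday Feb 24 1996.

Dec 30 1995, Jan 27 1996, Feb 24 1996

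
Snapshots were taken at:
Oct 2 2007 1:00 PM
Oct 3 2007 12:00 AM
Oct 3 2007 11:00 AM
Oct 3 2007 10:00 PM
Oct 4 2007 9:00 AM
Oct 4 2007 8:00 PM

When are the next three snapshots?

Spacing: 11, 11, 11, 11, 11 h — constant 11 h.
Oct 4 2007 8:00 PM + 11 h = Oct 5 2007 7:00 AM.
Oct 5 2007 7:00 AM + 11 h = Oct 5 2007 6:00 PM.
Oct 5 2007 6:00 PM + 11 h = Oct 6 2007 5:00 AM.

Oct 5 2007 7:00 AM, Oct 5 2007 6:00 PM, Oct 6 2007 5:00 AM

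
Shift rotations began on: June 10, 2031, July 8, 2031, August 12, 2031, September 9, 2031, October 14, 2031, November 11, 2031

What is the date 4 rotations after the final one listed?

March 9, 2032

Gaps: 28, 35, 28, 35, 28 days — a mix of 28 and 35. Every date is a Tuesday.
Each is the 2nd Tuesday of its month.
2nd Tuesday of December 2031: December 9, 2031.
2nd Tuesday of January 2032: January 13, 2032.
February 2032 — 2nd Tuesday is February 10, 2032.
2nd Tuesday of March 2032: March 9, 2032.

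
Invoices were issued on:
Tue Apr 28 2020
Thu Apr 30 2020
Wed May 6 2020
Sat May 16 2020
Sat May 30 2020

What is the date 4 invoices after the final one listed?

The spacing grows by 4 each time: 2, 6, 10, 14 days.
Next gap: 18 days. Sat May 30 2020 + 18 days = Wed Jun 17 2020.
Next gap: 22 days. Wed Jun 17 2020 + 22 days = Thu Jul 9 2020.
Next gap: 26 days. Thu Jul 9 2020 + 26 days = Tue Aug 4 2020.
Next gap: 30 days. Tue Aug 4 2020 + 30 days = Thu Sep 3 2020.

Thu Sep 3 2020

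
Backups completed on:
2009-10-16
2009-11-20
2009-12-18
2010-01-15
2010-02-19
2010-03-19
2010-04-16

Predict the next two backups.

2010-05-21, 2010-06-18

All dates are Fridays, 35, 28, 28, 35, 28, 28 days apart.
Specifically, the 3rd Friday of each month.
May 2010 — 3rd Friday is 2010-05-21.
June 2010 — 3rd Friday is 2010-06-18.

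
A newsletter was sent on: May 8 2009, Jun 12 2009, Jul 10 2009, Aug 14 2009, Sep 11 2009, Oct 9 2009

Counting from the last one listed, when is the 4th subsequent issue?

Feb 12 2010

These are Fridays at 28- or 35-day spacing (35, 28, 35, 28, 28).
The pattern: 2nd Friday of the month.
2nd Friday of November 2009: Nov 13 2009.
December 2009 — 2nd Friday is Dec 11 2009.
2nd Friday of January 2010: Jan 8 2010.
2nd Friday of February 2010: Feb 12 2010.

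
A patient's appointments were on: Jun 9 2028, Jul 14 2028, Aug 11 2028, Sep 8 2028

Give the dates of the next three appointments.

Gaps: 35, 28, 28 days — a mix of 28 and 35. Every date is a Friday.
Each is the 2nd Friday of its month.
2nd Friday of October 2028: Oct 13 2028.
2nd Friday of November 2028: Nov 10 2028.
December 2028 — 2nd Friday is Dec 8 2028.

Oct 13 2028, Nov 10 2028, Dec 8 2028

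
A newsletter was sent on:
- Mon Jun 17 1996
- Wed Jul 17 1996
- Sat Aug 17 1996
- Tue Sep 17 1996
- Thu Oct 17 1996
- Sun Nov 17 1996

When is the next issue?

Tue Dec 17 1996

Each date is the 17th; the gaps (30, 31, 31, 30, 31) track the month lengths.
The rule is the 17th of each month.
December 1996: Tue Dec 17 1996.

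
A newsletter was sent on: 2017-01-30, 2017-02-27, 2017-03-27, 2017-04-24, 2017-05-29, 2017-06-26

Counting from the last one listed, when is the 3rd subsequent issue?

2017-09-25

All Mondays; the gaps (28, 28, 28, 35, 28) vary with month length.
This is the last Monday of each month.
July 2017 ends with Monday 2017-07-31.
August 2017 ends with Monday 2017-08-28.
Last Monday of September 2017: 2017-09-25.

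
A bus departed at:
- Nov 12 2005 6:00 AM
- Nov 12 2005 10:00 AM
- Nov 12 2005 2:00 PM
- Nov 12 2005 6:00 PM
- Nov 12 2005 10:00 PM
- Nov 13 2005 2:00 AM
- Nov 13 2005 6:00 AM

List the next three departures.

Nov 13 2005 10:00 AM, Nov 13 2005 2:00 PM, Nov 13 2005 6:00 PM

Spacing: 4, 4, 4, 4, 4, 4 h — constant 4 h.
Nov 13 2005 6:00 AM + 4 h = Nov 13 2005 10:00 AM.
Nov 13 2005 10:00 AM + 4 h = Nov 13 2005 2:00 PM.
Nov 13 2005 2:00 PM + 4 h = Nov 13 2005 6:00 PM.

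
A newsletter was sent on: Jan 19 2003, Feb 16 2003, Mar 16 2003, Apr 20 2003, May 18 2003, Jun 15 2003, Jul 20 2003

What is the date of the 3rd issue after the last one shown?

All dates are Sundays, 28, 28, 35, 28, 28, 35 days apart.
Specifically, the 3rd Sunday of each month.
August 2003 — 3rd Sunday is Aug 17 2003.
3rd Sunday of September 2003: Sep 21 2003.
October 2003 — 3rd Sunday is Oct 19 2003.

Oct 19 2003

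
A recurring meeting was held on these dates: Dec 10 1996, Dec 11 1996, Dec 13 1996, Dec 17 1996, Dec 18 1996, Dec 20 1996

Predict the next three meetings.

The gap pattern 1, 2, 4, 1, 2 repeats every 3 events.
These are the Tuesdays, Wednesdays and Fridays of each week.
Next Tuesday: Dec 24 1996.
Next Wednesday: Dec 25 1996.
The following Friday is Dec 27 1996.

Dec 24 1996, Dec 25 1996, Dec 27 1996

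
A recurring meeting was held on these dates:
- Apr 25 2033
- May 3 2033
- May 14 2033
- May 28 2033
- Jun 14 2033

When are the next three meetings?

The spacing grows by 3 each time: 8, 11, 14, 17 days.
Next gap: 20 days. Jun 14 2033 + 20 days = Jul 4 2033.
Next gap: 23 days. Jul 4 2033 + 23 days = Jul 27 2033.
Next gap: 26 days. Jul 27 2033 + 26 days = Aug 22 2033.

Jul 4 2033, Jul 27 2033, Aug 22 2033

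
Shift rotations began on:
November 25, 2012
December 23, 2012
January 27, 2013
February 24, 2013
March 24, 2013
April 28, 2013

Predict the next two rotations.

May 26, 2013; June 23, 2013

All dates are Sundays, 28, 35, 28, 28, 35 days apart.
Specifically, the 4th Sunday of each month.
4th Sunday of May 2013: May 26, 2013.
4th Sunday of June 2013: June 23, 2013.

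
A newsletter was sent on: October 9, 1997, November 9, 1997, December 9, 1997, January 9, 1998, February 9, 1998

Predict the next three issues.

March 9, 1998; April 9, 1998; May 9, 1998

The day-of-month is always 9 (31, 30, 31, 31 days between events).
So this recurs on the 9th of each month.
March 1998: March 9, 1998.
April 1998: April 9, 1998.
Next: May 1998 → May 9, 1998.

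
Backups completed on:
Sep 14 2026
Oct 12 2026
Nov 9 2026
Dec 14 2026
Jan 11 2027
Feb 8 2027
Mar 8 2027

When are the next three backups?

Apr 12 2027, May 10 2027, Jun 14 2027

These are Mondays at 28- or 35-day spacing (28, 28, 35, 28, 28, 28).
The pattern: 2nd Monday of the month.
2nd Monday of April 2027: Apr 12 2027.
2nd Monday of May 2027: May 10 2027.
June 2027 — 2nd Monday is Jun 14 2027.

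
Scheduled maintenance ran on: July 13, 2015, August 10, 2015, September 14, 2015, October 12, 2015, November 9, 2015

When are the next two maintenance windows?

December 14, 2015; January 11, 2016

All dates are Mondays, 28, 35, 28, 28 days apart.
Specifically, the 2nd Monday of each month.
2nd Monday of December 2015: December 14, 2015.
2nd Monday of January 2016: January 11, 2016.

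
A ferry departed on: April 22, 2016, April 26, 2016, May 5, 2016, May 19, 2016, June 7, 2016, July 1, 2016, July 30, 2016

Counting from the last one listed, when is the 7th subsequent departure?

The spacing grows by 5 each time: 4, 9, 14, 19, 24, 29 days.
Next gap: 34 days. July 30, 2016 + 34 days = September 2, 2016.
Next gap: 39 days. September 2, 2016 + 39 days = October 11, 2016.
Next gap: 44 days. October 11, 2016 + 44 days = November 24, 2016.
Next gap: 49 days. November 24, 2016 + 49 days = January 12, 2017.
Next gap: 54 days. January 12, 2017 + 54 days = March 7, 2017.
Next gap: 59 days. March 7, 2017 + 59 days = May 5, 2017.
Next gap: 64 days. May 5, 2017 + 64 days = July 8, 2017.

July 8, 2017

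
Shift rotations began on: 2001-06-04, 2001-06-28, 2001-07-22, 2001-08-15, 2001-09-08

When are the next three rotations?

Every event comes 24 days after the last (24, 24, 24, 24).
2001-09-08 + 24 days = 2001-10-02.
2001-10-02 + 24 days = 2001-10-26.
2001-10-26 + 24 days = 2001-11-19.

2001-10-02, 2001-10-26, 2001-11-19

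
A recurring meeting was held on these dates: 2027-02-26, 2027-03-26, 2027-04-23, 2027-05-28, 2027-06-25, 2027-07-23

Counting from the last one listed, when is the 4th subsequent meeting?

2027-11-26

All dates are Fridays, 28, 28, 35, 28, 28 days apart.
Specifically, the 4th Friday of each month.
4th Friday of August 2027: 2027-08-27.
September 2027 — 4th Friday is 2027-09-24.
4th Friday of October 2027: 2027-10-22.
November 2027 — 4th Friday is 2027-11-26.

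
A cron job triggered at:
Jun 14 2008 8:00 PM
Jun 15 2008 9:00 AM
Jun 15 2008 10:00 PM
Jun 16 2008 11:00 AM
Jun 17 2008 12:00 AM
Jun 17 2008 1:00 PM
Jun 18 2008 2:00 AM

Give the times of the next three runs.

The interval is a steady 13 hours (13, 13, 13, 13, 13, 13).
Jun 18 2008 2:00 AM + 13 h = Jun 18 2008 3:00 PM.
Jun 18 2008 3:00 PM + 13 h = Jun 19 2008 4:00 AM.
Jun 19 2008 4:00 AM + 13 h = Jun 19 2008 5:00 PM.

Jun 18 2008 3:00 PM, Jun 19 2008 4:00 AM, Jun 19 2008 5:00 PM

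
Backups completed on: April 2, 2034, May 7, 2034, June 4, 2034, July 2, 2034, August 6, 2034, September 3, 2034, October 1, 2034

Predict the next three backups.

November 5, 2034; December 3, 2034; January 7, 2035

These are Sundays at 28- or 35-day spacing (35, 28, 28, 35, 28, 28).
The pattern: 1st Sunday of the month.
1st Sunday of November 2034: November 5, 2034.
December 2034 — 1st Sunday is December 3, 2034.
January 2035 — 1st Sunday is January 7, 2035.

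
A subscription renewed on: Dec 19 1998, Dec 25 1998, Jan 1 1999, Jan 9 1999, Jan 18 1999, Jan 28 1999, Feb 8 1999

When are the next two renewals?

Intervals are 6, 7, 8, 9, 10, 11 days — an arithmetic progression with common difference 1.
Next gap: 12 days. Feb 8 1999 + 12 days = Feb 20 1999.
Next gap: 13 days. Feb 20 1999 + 13 days = Mar 5 1999.

Feb 20 1999, Mar 5 1999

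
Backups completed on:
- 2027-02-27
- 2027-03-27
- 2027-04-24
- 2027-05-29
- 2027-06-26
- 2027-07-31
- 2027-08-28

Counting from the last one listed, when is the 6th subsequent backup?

2028-02-26

All Saturdays; the gaps (28, 28, 35, 28, 35, 28) vary with month length.
This is the last Saturday of each month.
September 2027 ends with Saturday 2027-09-25.
Last Saturday of October 2027: 2027-10-30.
November 2027 ends with Saturday 2027-11-27.
Last Saturday of December 2027: 2027-12-25.
January 2028 ends with Saturday 2028-01-29.
Last Saturday of February 2028: 2028-02-26.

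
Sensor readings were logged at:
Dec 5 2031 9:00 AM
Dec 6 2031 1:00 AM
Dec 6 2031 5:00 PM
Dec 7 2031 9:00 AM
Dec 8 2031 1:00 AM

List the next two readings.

Dec 8 2031 5:00 PM, Dec 9 2031 9:00 AM

The interval is a steady 16 hours (16, 16, 16, 16).
Dec 8 2031 1:00 AM + 16 h = Dec 8 2031 5:00 PM.
Dec 8 2031 5:00 PM + 16 h = Dec 9 2031 9:00 AM.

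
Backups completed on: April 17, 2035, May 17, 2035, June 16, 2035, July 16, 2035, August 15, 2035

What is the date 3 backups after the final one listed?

The spacing is 30, 30, 30, 30 days — always 30 days.
August 15, 2035 + 30 days = September 14, 2035.
September 14, 2035 + 30 days = October 14, 2035.
October 14, 2035 + 30 days = November 13, 2035.

November 13, 2035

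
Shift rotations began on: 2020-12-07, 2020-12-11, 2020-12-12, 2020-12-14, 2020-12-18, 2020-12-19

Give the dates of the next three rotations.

2020-12-21, 2020-12-25, 2020-12-26

Gaps: 4, 1, 2, 4, 1 days — not constant, but cyclic with period 3.
The events fall on every Monday, Friday and Saturday.
Next Monday: 2020-12-21.
The following Friday is 2020-12-25.
The following Saturday is 2020-12-26.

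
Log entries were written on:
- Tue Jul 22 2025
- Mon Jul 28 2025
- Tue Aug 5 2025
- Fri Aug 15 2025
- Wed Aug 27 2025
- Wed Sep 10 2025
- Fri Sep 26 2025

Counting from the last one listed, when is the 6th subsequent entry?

Wed Feb 11 2026

The spacing grows by 2 each time: 6, 8, 10, 12, 14, 16 days.
Next gap: 18 days. Fri Sep 26 2025 + 18 days = Tue Oct 14 2025.
Next gap: 20 days. Tue Oct 14 2025 + 20 days = Mon Nov 3 2025.
Next gap: 22 days. Mon Nov 3 2025 + 22 days = Tue Nov 25 2025.
Next gap: 24 days. Tue Nov 25 2025 + 24 days = Fri Dec 19 2025.
Next gap: 26 days. Fri Dec 19 2025 + 26 days = Wed Jan 14 2026.
Next gap: 28 days. Wed Jan 14 2026 + 28 days = Wed Feb 11 2026.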